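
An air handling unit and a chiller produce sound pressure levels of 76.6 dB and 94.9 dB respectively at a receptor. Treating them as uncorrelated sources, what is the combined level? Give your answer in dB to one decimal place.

For uncorrelated sources the intensities add, so convert each level to linear form, sum, and take 10·log₁₀ of the total.
Σ 10^(L/10) = 10^(76.6/10) + 10^(94.9/10) = 3.136e+09.
L_total = 10·log₁₀(3.136e+09) = 94.96 dB.

95.0 dB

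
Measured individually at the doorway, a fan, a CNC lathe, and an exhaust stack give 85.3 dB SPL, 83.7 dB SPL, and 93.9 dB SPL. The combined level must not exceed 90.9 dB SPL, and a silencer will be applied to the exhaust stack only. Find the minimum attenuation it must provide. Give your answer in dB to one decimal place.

5.7 dB

The untreated sources together contribute 10^(85.3/10) + 10^(83.7/10) = 5.733e+08, i.e. 87.58 dB SPL.
To meet 90.9 dB SPL overall, the treated exhaust stack may contribute at most 10^(90.9/10) − 5.733e+08 = 6.570e+08, i.e. 88.18 dB SPL.
So the exhaust stack must be reduced from 93.9 to 88.18 dB SPL: IL = 5.72 dB.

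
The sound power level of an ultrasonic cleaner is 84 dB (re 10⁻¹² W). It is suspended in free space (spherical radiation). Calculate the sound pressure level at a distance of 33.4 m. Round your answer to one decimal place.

42.5 dB

Free-field spherical radiation: L_p = L_w − 10·log₁₀(4π·r²), r = 33.4 m.
4π·r² = 1.402e+04 m², 10·log₁₀ of that is 41.467 dB.
L_p = 84 − 41.467 = 42.53 dB.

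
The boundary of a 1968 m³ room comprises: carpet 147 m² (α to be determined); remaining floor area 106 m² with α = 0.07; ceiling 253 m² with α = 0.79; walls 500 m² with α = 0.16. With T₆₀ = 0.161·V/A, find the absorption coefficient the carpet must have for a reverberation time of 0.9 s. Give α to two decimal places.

A = 0.161·V/T₆₀ = 0.161·1968/0.9 = 352.05 m² sabins.
Absorption from the other surfaces = 106·0.07 + 253·0.79 + 500·0.16 = 287.29 m², so the carpet must supply 64.76 m² over 147 m².
α = 64.76/147 = 0.441.

0.44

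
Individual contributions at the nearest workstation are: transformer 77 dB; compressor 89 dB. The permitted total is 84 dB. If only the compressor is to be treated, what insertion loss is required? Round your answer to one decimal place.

6.0 dB

Everything except the compressor sums to 10^(77/10) = 5.012e+07 in linear terms, 77.00 dB.
The limit corresponds to 10^(84/10) = 2.512e+08; subtracting the fixed part leaves 2.011e+08 for the compressor, i.e. 83.03 dB.
So the compressor must be reduced from 89 to 83.03 dB: IL = 5.97 dB.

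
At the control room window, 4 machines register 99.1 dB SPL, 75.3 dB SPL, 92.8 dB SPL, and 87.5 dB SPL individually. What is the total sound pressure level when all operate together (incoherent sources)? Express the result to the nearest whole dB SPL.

100 dB SPL

Incoherent sources combine by intensity addition: L_total = 10·log₁₀(Σ 10^(L_i/10)).
Σ 10^(L/10) = 10^(99.1/10) + 10^(75.3/10) + 10^(92.8/10) + 10^(87.5/10) = 1.063e+10.
L_total = 10·log₁₀(1.063e+10) = 100.27 dB SPL.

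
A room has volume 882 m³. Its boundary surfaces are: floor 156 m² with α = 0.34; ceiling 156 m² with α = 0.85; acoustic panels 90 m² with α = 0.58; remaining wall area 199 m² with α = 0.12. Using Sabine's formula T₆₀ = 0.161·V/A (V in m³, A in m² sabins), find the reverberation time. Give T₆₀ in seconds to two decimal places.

0.54 s

A = Σ Sᵢαᵢ = 156·0.34 + 156·0.85 + 90·0.58 + 199·0.12 = 261.72 m².
T₆₀ = 0.161 × 882 / 261.72 = 0.543 s.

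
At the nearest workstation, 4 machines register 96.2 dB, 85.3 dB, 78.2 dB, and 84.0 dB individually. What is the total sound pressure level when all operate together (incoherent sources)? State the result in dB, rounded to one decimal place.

96.8 dB

For uncorrelated sources the intensities add, so convert each level to linear form, sum, and take 10·log₁₀ of the total.
Σ 10^(L/10) = 10^(96.2/10) + 10^(85.3/10) + 10^(78.2/10) + 10^(84.0/10) = 4.825e+09.
L_total = 10·log₁₀(4.825e+09) = 96.83 dB.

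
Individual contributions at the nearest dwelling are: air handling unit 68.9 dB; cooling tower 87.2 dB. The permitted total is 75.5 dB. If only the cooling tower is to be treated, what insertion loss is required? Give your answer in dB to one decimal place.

12.8 dB

Everything except the cooling tower sums to 10^(68.9/10) = 7.762e+06 in linear terms, 68.90 dB.
The limit corresponds to 10^(75.5/10) = 3.548e+07; subtracting the fixed part leaves 2.772e+07 for the cooling tower, i.e. 74.43 dB.
So the cooling tower must be reduced from 87.2 to 74.43 dB: IL = 12.77 dB.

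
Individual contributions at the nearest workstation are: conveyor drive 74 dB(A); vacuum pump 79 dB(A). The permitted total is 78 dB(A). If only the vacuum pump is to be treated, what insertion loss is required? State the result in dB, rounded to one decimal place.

3.2 dB

Everything except the vacuum pump sums to 10^(74/10) = 2.512e+07 in linear terms, 74.00 dB(A).
To meet 78 dB(A) overall, the treated vacuum pump may contribute at most 10^(78/10) − 2.512e+07 = 3.798e+07, i.e. 75.80 dB(A).
So the vacuum pump must be reduced from 79 to 75.80 dB(A): IL = 3.20 dB.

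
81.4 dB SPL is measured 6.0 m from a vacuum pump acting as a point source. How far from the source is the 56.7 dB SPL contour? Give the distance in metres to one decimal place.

Point-source spreading drops the level by 20·log₁₀(r₂/r₁); inverting, r₂/r₁ = 10^(ΔL/20).
r₂ = 6.0·10^((81.4−56.7)/20) = 6.0·10^(24.7/20) = 103.07 m.

103.1 m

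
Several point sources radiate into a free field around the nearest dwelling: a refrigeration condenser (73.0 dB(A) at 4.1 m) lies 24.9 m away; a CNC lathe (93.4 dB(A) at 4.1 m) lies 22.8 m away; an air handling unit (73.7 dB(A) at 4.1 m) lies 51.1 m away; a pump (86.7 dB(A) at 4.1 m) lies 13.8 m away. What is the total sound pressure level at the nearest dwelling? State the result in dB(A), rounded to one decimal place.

First find each source's level at the receiver (point-source: −20·log₁₀(r/r_ref)), then combine on an intensity basis.
refrigeration condenser: 73.0 − 20·log₁₀(24.9/4.1) = 73.0 − 15.67 = 57.33 dB(A).
CNC lathe: 93.4 − 20·log₁₀(22.8/4.1) = 93.4 − 14.90 = 78.50 dB(A).
air handling unit: 73.7 − 20·log₁₀(51.1/4.1) = 73.7 − 21.91 = 51.79 dB(A).
pump: 86.7 − 20·log₁₀(13.8/4.1) = 86.7 − 10.54 = 76.16 dB(A).
Σ 10^(L/10) = 1.127e+08 → L_total = 10·log₁₀(1.127e+08) = 80.52 dB(A).

80.5 dB(A)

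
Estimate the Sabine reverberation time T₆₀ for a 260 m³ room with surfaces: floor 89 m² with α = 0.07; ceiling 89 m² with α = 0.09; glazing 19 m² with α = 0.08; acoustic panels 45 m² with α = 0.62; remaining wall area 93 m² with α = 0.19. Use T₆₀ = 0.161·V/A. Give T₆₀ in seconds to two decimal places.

0.68 s

Total absorption A = 89·0.07 + 89·0.09 + 19·0.08 + 45·0.62 + 93·0.19 = 61.33 m² sabins.
T₆₀ = 0.161 × 260 / 61.33 = 0.683 s.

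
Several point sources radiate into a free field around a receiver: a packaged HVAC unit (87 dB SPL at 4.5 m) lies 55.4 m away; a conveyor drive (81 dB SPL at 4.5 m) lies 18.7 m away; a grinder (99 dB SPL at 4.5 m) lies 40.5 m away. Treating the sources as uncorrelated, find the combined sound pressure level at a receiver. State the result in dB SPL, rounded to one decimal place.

80.4 dB SPL

First find each source's level at the receiver (point-source: −20·log₁₀(r/r_ref)), then combine on an intensity basis.
packaged HVAC unit: 87 − 20·log₁₀(55.4/4.5) = 87 − 21.81 = 65.19 dB SPL.
conveyor drive: 81 − 20·log₁₀(18.7/4.5) = 81 − 12.37 = 68.63 dB SPL.
grinder: 99 − 20·log₁₀(40.5/4.5) = 99 − 19.08 = 79.92 dB SPL.
Σ 10^(L/10) = 1.087e+08 → L_total = 10·log₁₀(1.087e+08) = 80.36 dB SPL.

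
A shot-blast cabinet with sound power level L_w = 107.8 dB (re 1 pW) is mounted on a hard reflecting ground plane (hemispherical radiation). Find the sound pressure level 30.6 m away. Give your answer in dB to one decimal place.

70.1 dB

The power spreads over a hemisphere of area 2π·r², so L_p = L_w − 10·log₁₀(2π·r²).
2π·r² = 5883 m², 10·log₁₀ of that is 37.696 dB.
L_p = 107.8 − 37.696 = 70.10 dB.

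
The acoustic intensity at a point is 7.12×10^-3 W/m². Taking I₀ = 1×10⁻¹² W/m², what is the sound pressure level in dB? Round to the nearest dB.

Dividing by I₀ shifts the exponent by 12: I/I₀ = 7.12×10^9.
L = 10·(0.8525 + 9) = 98.52 dB.

99 dB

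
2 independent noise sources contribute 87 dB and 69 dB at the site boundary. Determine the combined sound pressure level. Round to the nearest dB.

87 dB

Incoherent sources combine by intensity addition: L_total = 10·log₁₀(Σ 10^(L_i/10)).
Σ 10^(L/10) = 10^(87/10) + 10^(69/10) = 5.091e+08.
L_total = 10·log₁₀(5.091e+08) = 87.07 dB.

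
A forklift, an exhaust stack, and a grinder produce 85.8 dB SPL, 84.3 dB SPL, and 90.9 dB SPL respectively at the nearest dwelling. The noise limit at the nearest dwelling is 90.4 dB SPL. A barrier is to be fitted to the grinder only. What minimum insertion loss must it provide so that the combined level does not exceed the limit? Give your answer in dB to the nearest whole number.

Everything except the grinder sums to 10^(85.8/10) + 10^(84.3/10) = 6.493e+08 in linear terms, 88.12 dB SPL.
To meet 90.4 dB SPL overall, the treated grinder may contribute at most 10^(90.4/10) − 6.493e+08 = 4.471e+08, i.e. 86.50 dB SPL.
So the grinder must be reduced from 90.9 to 86.50 dB SPL: IL = 4.40 dB.

4 dB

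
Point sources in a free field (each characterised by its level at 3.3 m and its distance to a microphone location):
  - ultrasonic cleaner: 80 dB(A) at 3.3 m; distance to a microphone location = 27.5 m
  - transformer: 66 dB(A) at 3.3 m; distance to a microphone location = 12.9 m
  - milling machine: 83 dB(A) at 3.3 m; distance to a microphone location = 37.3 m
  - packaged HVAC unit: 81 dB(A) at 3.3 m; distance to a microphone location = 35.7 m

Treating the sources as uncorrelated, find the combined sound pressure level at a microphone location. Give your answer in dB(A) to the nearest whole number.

First find each source's level at the receiver (point-source: −20·log₁₀(r/r_ref)), then combine on an intensity basis.
ultrasonic cleaner: 80 − 20·log₁₀(27.5/3.3) = 80 − 18.42 = 61.58 dB(A).
transformer: 66 − 20·log₁₀(12.9/3.3) = 66 − 11.84 = 54.16 dB(A).
milling machine: 83 − 20·log₁₀(37.3/3.3) = 83 − 21.06 = 61.94 dB(A).
packaged HVAC unit: 81 − 20·log₁₀(35.7/3.3) = 81 − 20.68 = 60.32 dB(A).
Σ 10^(L/10) = 4.338e+06 → L_total = 10·log₁₀(4.338e+06) = 66.37 dB(A).

66 dB(A)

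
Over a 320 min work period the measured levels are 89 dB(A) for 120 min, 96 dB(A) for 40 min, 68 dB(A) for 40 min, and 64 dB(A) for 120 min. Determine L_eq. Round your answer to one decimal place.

89.0 dB(A)

Weight each interval's intensity by its duration and average over T = 320 min:
Σ tᵢ·10^(Lᵢ/10) = 120·10^(89/10) + 40·10^(96/10) + 40·10^(68/10) + 120·10^(64/10) = 2.551e+11.
L_eq = 10·log₁₀(2.551e+11/320) = 89.02 dB(A).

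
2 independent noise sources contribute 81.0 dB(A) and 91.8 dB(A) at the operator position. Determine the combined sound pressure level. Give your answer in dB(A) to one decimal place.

For uncorrelated sources the intensities add, so convert each level to linear form, sum, and take 10·log₁₀ of the total.
Σ 10^(L/10) = 10^(81.0/10) + 10^(91.8/10) = 1.639e+09.
L_total = 10·log₁₀(1.639e+09) = 92.15 dB(A).

92.1 dB(A)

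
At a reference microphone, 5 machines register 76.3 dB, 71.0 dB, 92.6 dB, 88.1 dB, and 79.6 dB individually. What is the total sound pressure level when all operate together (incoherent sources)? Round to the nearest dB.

94 dB

For uncorrelated sources the intensities add, so convert each level to linear form, sum, and take 10·log₁₀ of the total.
Σ 10^(L/10) = 10^(76.3/10) + 10^(71.0/10) + 10^(92.6/10) + 10^(88.1/10) + 10^(79.6/10) = 2.612e+09.
L_total = 10·log₁₀(2.612e+09) = 94.17 dB.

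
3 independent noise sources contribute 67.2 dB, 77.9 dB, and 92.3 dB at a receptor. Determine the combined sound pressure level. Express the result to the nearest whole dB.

92 dB

Incoherent sources combine by intensity addition: L_total = 10·log₁₀(Σ 10^(L_i/10)).
Σ 10^(L/10) = 10^(67.2/10) + 10^(77.9/10) + 10^(92.3/10) = 1.765e+09.
L_total = 10·log₁₀(1.765e+09) = 92.47 dB.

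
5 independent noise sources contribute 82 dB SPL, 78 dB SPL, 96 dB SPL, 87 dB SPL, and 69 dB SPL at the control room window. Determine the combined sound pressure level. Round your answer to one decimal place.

For uncorrelated sources the intensities add, so convert each level to linear form, sum, and take 10·log₁₀ of the total.
Σ 10^(L/10) = 10^(82/10) + 10^(78/10) + 10^(96/10) + 10^(87/10) + 10^(69/10) = 4.712e+09.
L_total = 10·log₁₀(4.712e+09) = 96.73 dB SPL.

96.7 dB SPL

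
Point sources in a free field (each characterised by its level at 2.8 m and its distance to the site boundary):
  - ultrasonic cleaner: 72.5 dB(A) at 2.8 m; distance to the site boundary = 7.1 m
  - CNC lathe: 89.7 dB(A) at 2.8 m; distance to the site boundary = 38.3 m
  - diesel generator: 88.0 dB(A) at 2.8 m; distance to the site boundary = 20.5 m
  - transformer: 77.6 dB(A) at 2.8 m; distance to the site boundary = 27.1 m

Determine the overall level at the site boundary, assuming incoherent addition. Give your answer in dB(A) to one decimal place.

First find each source's level at the receiver (point-source: −20·log₁₀(r/r_ref)), then combine on an intensity basis.
ultrasonic cleaner: 72.5 − 20·log₁₀(7.1/2.8) = 72.5 − 8.08 = 64.42 dB(A).
CNC lathe: 89.7 − 20·log₁₀(38.3/2.8) = 89.7 − 22.72 = 66.98 dB(A).
diesel generator: 88.0 − 20·log₁₀(20.5/2.8) = 88.0 − 17.29 = 70.71 dB(A).
transformer: 77.6 − 20·log₁₀(27.1/2.8) = 77.6 − 19.72 = 57.88 dB(A).
Σ 10^(L/10) = 2.014e+07 → L_total = 10·log₁₀(2.014e+07) = 73.04 dB(A).

73.0 dB(A)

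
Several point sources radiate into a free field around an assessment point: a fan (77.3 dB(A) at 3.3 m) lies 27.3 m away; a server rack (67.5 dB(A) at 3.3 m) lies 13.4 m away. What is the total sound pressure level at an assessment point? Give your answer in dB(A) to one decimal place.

60.5 dB(A)

First find each source's level at the receiver (point-source: −20·log₁₀(r/r_ref)), then combine on an intensity basis.
fan: 77.3 − 20·log₁₀(27.3/3.3) = 77.3 − 18.35 = 58.95 dB(A).
server rack: 67.5 − 20·log₁₀(13.4/3.3) = 67.5 − 12.17 = 55.33 dB(A).
Σ 10^(L/10) = 1.126e+06 → L_total = 10·log₁₀(1.126e+06) = 60.51 dB(A).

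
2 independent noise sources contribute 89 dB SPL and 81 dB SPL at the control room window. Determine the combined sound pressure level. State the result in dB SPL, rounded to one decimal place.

Incoherent sources combine by intensity addition: L_total = 10·log₁₀(Σ 10^(L_i/10)).
Σ 10^(L/10) = 10^(89/10) + 10^(81/10) = 9.202e+08.
L_total = 10·log₁₀(9.202e+08) = 89.64 dB SPL.

89.6 dB SPL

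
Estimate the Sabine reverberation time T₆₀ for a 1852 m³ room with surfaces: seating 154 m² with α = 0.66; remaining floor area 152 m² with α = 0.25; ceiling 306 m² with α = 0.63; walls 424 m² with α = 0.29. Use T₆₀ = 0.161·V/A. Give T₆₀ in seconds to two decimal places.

0.65 s

Summing Sᵢαᵢ: 154·0.66 + 152·0.25 + 306·0.63 + 424·0.29 = 455.38 m².
T₆₀ = 0.161 × 1852 / 455.38 = 0.655 s.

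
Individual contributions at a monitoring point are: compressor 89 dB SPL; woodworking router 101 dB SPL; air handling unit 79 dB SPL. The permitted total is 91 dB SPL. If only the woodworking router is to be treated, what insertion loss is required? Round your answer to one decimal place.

The untreated sources together contribute 10^(89/10) + 10^(79/10) = 8.738e+08, i.e. 89.41 dB SPL.
To meet 91 dB SPL overall, the treated woodworking router may contribute at most 10^(91/10) − 8.738e+08 = 3.852e+08, i.e. 85.86 dB SPL.
Required insertion loss = 101 − 85.86 = 15.14 dB.

15.1 dB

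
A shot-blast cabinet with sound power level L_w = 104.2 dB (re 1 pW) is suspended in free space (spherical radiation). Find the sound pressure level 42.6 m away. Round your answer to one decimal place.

Free-field spherical radiation: L_p = L_w − 10·log₁₀(4π·r²), r = 42.6 m.
4π·r² = 2.28e+04 m², 10·log₁₀ of that is 43.580 dB.
L_p = 104.2 − 43.580 = 60.62 dB.

60.6 dB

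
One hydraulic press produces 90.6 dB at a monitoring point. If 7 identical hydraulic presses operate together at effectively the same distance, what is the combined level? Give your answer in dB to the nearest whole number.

L_total = L₁ + 10·log₁₀ N for N identical incoherent sources.
L_total = 90.6 + 10·log₁₀(7) = 90.6 + 8.451 = 99.05 dB.

99 dB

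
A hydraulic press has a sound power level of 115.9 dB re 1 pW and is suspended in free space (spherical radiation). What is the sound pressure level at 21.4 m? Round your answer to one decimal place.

The power spreads over a sphere of area 4π·r², so L_p = L_w − 10·log₁₀(4π·r²).
4π·r² = 5755 m², 10·log₁₀ of that is 37.600 dB.
L_p = 115.9 − 37.600 = 78.30 dB.

78.3 dB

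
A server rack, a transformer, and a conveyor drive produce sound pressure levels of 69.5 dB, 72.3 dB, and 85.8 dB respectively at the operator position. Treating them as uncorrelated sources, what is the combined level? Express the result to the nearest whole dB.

For uncorrelated sources the intensities add, so convert each level to linear form, sum, and take 10·log₁₀ of the total.
Σ 10^(L/10) = 10^(69.5/10) + 10^(72.3/10) + 10^(85.8/10) = 4.061e+08.
L_total = 10·log₁₀(4.061e+08) = 86.09 dB.

86 dB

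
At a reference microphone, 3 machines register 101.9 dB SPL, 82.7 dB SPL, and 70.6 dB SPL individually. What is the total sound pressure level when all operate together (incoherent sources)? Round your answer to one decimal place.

For uncorrelated sources the intensities add, so convert each level to linear form, sum, and take 10·log₁₀ of the total.
Σ 10^(L/10) = 10^(101.9/10) + 10^(82.7/10) + 10^(70.6/10) = 1.569e+10.
L_total = 10·log₁₀(1.569e+10) = 101.96 dB SPL.

102.0 dB SPL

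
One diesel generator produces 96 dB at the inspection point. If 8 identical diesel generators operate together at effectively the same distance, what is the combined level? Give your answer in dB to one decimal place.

With 8 equal, uncorrelated contributions the intensity is 8× that of one unit, giving a rise of 10·log₁₀ 8.
L_total = 96 + 10·log₁₀(8) = 96 + 9.031 = 105.03 dB.

105.0 dB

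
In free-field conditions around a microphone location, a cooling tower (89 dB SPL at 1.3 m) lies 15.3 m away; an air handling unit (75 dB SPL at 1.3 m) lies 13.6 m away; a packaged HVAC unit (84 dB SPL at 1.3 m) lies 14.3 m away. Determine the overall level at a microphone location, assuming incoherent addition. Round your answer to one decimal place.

Propagate each source to the receiver with L = L_ref − 20·log₁₀(r/r_ref), then add intensities.
cooling tower: 89 − 20·log₁₀(15.3/1.3) = 89 − 21.41 = 67.59 dB SPL.
air handling unit: 75 − 20·log₁₀(13.6/1.3) = 75 − 20.39 = 54.61 dB SPL.
packaged HVAC unit: 84 − 20·log₁₀(14.3/1.3) = 84 − 20.83 = 63.17 dB SPL.
Σ 10^(L/10) = 8.099e+06 → L_total = 10·log₁₀(8.099e+06) = 69.08 dB SPL.

69.1 dB SPL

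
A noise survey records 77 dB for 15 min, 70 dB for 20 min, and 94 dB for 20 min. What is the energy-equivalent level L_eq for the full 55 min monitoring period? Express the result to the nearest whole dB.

L_eq = 10·log₁₀[(1/T)·Σ tᵢ·10^(Lᵢ/10)] with T = 55 min.
Σ tᵢ·10^(Lᵢ/10) = 15·10^(77/10) + 20·10^(70/10) + 20·10^(94/10) = 5.119e+10.
L_eq = 10·log₁₀(5.119e+10/55) = 89.69 dB.

90 dB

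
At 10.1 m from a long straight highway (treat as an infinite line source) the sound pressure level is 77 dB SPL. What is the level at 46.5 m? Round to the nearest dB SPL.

Cylindrical spreading from a line source gives a 10·log₁₀(r₂/r₁) drop.
L₂ = 77 − 10·log₁₀(46.5/10.1) = 77 − 6.631 = 70.37 dB SPL.

70 dB SPL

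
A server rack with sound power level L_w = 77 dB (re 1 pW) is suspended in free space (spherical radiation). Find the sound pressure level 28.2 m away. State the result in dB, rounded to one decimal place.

37.0 dB

Free-field spherical radiation: L_p = L_w − 10·log₁₀(4π·r²), r = 28.2 m.
4π·r² = 9993 m², 10·log₁₀ of that is 39.997 dB.
L_p = 77 − 39.997 = 37.00 dB.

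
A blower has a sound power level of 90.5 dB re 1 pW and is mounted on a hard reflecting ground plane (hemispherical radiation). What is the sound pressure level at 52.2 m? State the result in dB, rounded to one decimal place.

Free-field hemispherical radiation: L_p = L_w − 10·log₁₀(2π·r²), r = 52.2 m.
2π·r² = 1.712e+04 m², 10·log₁₀ of that is 42.335 dB.
L_p = 90.5 − 42.335 = 48.16 dB.

48.2 dB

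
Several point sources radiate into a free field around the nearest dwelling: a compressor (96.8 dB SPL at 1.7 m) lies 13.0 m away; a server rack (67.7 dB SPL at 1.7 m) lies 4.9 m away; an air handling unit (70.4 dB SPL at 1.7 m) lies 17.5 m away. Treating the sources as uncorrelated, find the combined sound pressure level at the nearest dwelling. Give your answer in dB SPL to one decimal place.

Propagate each source to the receiver with L = L_ref − 20·log₁₀(r/r_ref), then add intensities.
compressor: 96.8 − 20·log₁₀(13.0/1.7) = 96.8 − 17.67 = 79.13 dB SPL.
server rack: 67.7 − 20·log₁₀(4.9/1.7) = 67.7 − 9.19 = 58.51 dB SPL.
air handling unit: 70.4 − 20·log₁₀(17.5/1.7) = 70.4 − 20.25 = 50.15 dB SPL.
Σ 10^(L/10) = 8.266e+07 → L_total = 10·log₁₀(8.266e+07) = 79.17 dB SPL.

79.2 dB SPL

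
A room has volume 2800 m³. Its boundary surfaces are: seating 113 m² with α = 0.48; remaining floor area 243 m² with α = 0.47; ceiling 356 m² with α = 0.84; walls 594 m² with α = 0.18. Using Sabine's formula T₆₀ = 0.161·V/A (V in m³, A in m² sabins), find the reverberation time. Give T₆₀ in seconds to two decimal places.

A = Σ Sᵢαᵢ = 113·0.48 + 243·0.47 + 356·0.84 + 594·0.18 = 574.41 m².
T₆₀ = 0.161·V/A = 0.161·2800/574.41 = 0.785 s.

0.78 s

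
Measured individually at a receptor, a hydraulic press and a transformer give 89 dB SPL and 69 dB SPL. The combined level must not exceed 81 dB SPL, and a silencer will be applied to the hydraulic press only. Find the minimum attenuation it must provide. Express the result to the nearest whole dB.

Everything except the hydraulic press sums to 10^(69/10) = 7.943e+06 in linear terms, 69.00 dB SPL.
To meet 81 dB SPL overall, the treated hydraulic press may contribute at most 10^(81/10) − 7.943e+06 = 1.179e+08, i.e. 80.72 dB SPL.
Required insertion loss = 89 − 80.72 = 8.28 dB.

8 dB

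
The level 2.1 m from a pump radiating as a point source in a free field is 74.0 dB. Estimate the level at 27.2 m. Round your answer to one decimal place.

51.8 dB

Point-source attenuation: ΔL = 20·log₁₀(r₂/r₁) = 20·log₁₀(27.2/2.1) = 22.247 dB.
L₂ = 74.0 − 20·log₁₀(27.2/2.1) = 74.0 − 22.247 = 51.75 dB.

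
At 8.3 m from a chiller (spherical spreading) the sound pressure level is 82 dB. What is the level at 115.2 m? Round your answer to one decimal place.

Spherical spreading from a point source gives a 20·log₁₀(r₂/r₁) drop.
L₂ = 82 − 20·log₁₀(115.2/8.3) = 82 − 22.847 = 59.15 dB.

59.2 dB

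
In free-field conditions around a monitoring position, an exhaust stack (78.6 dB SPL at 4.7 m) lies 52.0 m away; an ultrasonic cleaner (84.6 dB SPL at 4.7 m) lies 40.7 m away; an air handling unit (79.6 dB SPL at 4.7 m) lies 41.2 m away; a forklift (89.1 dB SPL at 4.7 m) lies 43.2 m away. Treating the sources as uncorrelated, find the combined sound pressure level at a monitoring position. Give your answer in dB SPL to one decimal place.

71.8 dB SPL

Apply inverse-square spreading to bring every level to the receiver, then sum 10^(L/10).
exhaust stack: 78.6 − 20·log₁₀(52.0/4.7) = 78.6 − 20.88 = 57.72 dB SPL.
ultrasonic cleaner: 84.6 − 20·log₁₀(40.7/4.7) = 84.6 − 18.75 = 65.85 dB SPL.
air handling unit: 79.6 − 20·log₁₀(41.2/4.7) = 79.6 − 18.86 = 60.74 dB SPL.
forklift: 89.1 − 20·log₁₀(43.2/4.7) = 89.1 − 19.27 = 69.83 dB SPL.
Σ 10^(L/10) = 1.525e+07 → L_total = 10·log₁₀(1.525e+07) = 71.83 dB SPL.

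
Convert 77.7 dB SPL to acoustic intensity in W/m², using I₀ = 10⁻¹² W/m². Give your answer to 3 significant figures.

5.89e-05 W/m²

I/I₀ = 10^(77.7/10) = 5.888e+07, so I = 5.888e+07 × 10⁻¹² W/m².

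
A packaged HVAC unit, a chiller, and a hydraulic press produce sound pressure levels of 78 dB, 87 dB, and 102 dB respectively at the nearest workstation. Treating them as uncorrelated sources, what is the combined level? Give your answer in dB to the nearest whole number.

For uncorrelated sources the intensities add, so convert each level to linear form, sum, and take 10·log₁₀ of the total.
Σ 10^(L/10) = 10^(78/10) + 10^(87/10) + 10^(102/10) = 1.641e+10.
L_total = 10·log₁₀(1.641e+10) = 102.15 dB.

102 dB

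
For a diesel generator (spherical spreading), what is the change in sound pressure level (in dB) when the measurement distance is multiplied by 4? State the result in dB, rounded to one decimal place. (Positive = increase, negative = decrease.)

-12.0 dB

Point-source spreading: ΔL = −20·log₁₀(r₂/r₁).
ΔL = −20·log₁₀(4) = -12.04 dB.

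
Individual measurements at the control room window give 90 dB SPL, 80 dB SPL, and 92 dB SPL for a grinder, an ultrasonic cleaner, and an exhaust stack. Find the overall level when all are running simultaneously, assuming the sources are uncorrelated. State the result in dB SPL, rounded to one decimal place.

94.3 dB SPL

For uncorrelated sources the intensities add, so convert each level to linear form, sum, and take 10·log₁₀ of the total.
Σ 10^(L/10) = 10^(90/10) + 10^(80/10) + 10^(92/10) = 2.685e+09.
L_total = 10·log₁₀(2.685e+09) = 94.29 dB SPL.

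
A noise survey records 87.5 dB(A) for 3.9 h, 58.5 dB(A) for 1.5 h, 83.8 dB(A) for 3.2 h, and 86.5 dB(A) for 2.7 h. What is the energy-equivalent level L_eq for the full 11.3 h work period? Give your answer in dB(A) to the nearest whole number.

86 dB(A)

Weight each interval's intensity by its duration and average over T = 11.3 h:
Σ tᵢ·10^(Lᵢ/10) = 3.9·10^(87.5/10) + 1.5·10^(58.5/10) + 3.2·10^(83.8/10) + 2.7·10^(86.5/10) = 4.168e+09.
L_eq = 10·log₁₀(4.168e+09/11.3) = 85.67 dB(A).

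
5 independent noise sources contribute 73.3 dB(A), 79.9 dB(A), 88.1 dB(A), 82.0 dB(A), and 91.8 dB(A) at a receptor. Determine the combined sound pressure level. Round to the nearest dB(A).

94 dB(A)

For uncorrelated sources the intensities add, so convert each level to linear form, sum, and take 10·log₁₀ of the total.
Σ 10^(L/10) = 10^(73.3/10) + 10^(79.9/10) + 10^(88.1/10) + 10^(82.0/10) + 10^(91.8/10) = 2.437e+09.
L_total = 10·log₁₀(2.437e+09) = 93.87 dB(A).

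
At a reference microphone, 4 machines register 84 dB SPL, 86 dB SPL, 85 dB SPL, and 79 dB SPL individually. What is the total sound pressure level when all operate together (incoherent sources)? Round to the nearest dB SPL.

For uncorrelated sources the intensities add, so convert each level to linear form, sum, and take 10·log₁₀ of the total.
Σ 10^(L/10) = 10^(84/10) + 10^(86/10) + 10^(85/10) + 10^(79/10) = 1.045e+09.
L_total = 10·log₁₀(1.045e+09) = 90.19 dB SPL.

90 dB SPL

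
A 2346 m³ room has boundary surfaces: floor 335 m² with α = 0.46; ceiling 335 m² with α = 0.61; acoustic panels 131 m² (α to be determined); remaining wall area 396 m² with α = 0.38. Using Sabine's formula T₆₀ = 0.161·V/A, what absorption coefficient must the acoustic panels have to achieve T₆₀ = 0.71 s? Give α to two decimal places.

0.18

Required total absorption A = 0.161·2346/0.71 = 531.98 m².
Absorption from the other surfaces = 335·0.46 + 335·0.61 + 396·0.38 = 508.93 m², so the acoustic panels must supply 23.05 m² over 131 m².
α = 23.05/131 = 0.176.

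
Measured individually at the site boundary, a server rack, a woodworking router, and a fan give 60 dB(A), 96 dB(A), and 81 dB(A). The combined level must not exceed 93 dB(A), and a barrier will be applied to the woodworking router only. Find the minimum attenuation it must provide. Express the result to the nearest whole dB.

Fixed contribution from the other sources: Σ 10^(L/10) = 10^(60/10) + 10^(81/10) = 1.269e+08 (81.03 dB(A)).
To meet 93 dB(A) overall, the treated woodworking router may contribute at most 10^(93/10) − 1.269e+08 = 1.868e+09, i.e. 92.71 dB(A).
Required insertion loss = 96 − 92.71 = 3.29 dB.

3 dB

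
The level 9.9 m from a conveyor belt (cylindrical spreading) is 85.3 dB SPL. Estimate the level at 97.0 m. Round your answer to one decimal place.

For a line source, L₂ = L₁ − 10·log₁₀(r₂/r₁).
L₂ = 85.3 − 10·log₁₀(97.0/9.9) = 85.3 − 9.911 = 75.39 dB SPL.

75.4 dB SPL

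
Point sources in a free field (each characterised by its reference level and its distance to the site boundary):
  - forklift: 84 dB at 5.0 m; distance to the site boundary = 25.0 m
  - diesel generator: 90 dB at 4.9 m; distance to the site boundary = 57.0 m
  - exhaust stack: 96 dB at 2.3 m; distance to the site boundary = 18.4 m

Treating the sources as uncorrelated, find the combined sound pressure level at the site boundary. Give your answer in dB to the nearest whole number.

79 dB

Propagate each source to the receiver with L = L_ref − 20·log₁₀(r/r_ref), then add intensities.
forklift: 84 − 20·log₁₀(25.0/5.0) = 84 − 13.98 = 70.02 dB.
diesel generator: 90 − 20·log₁₀(57.0/4.9) = 90 − 21.31 = 68.69 dB.
exhaust stack: 96 − 20·log₁₀(18.4/2.3) = 96 − 18.06 = 77.94 dB.
Σ 10^(L/10) = 7.964e+07 → L_total = 10·log₁₀(7.964e+07) = 79.01 dB.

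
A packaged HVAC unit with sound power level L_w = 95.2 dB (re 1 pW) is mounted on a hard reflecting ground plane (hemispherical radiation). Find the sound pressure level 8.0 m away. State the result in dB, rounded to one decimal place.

69.2 dB

Free-field hemispherical radiation: L_p = L_w − 10·log₁₀(2π·r²), r = 8.0 m.
2π·r² = 402.1 m², 10·log₁₀ of that is 26.044 dB.
L_p = 95.2 − 26.044 = 69.16 dB.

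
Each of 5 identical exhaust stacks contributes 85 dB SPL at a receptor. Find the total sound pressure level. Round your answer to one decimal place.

With 5 equal, uncorrelated contributions the intensity is 5× that of one unit, giving a rise of 10·log₁₀ 5.
L_total = 85 + 10·log₁₀(5) = 85 + 6.990 = 91.99 dB SPL.

92.0 dB SPL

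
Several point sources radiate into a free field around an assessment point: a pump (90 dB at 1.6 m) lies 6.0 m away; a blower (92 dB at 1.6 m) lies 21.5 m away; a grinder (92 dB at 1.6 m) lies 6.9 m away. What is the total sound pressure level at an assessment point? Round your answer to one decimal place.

First find each source's level at the receiver (point-source: −20·log₁₀(r/r_ref)), then combine on an intensity basis.
pump: 90 − 20·log₁₀(6.0/1.6) = 90 − 11.48 = 78.52 dB.
blower: 92 − 20·log₁₀(21.5/1.6) = 92 − 22.57 = 69.43 dB.
grinder: 92 − 20·log₁₀(6.9/1.6) = 92 − 12.69 = 79.31 dB.
Σ 10^(L/10) = 1.651e+08 → L_total = 10·log₁₀(1.651e+08) = 82.18 dB.

82.2 dB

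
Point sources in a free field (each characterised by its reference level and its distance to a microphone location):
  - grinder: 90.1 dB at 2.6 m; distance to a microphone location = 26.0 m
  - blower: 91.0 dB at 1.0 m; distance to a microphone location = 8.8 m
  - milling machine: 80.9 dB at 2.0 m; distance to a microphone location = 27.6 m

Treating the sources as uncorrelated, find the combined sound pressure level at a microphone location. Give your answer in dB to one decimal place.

74.3 dB

First find each source's level at the receiver (point-source: −20·log₁₀(r/r_ref)), then combine on an intensity basis.
grinder: 90.1 − 20·log₁₀(26.0/2.6) = 90.1 − 20.00 = 70.10 dB.
blower: 91.0 − 20·log₁₀(8.8/1.0) = 91.0 − 18.89 = 72.11 dB.
milling machine: 80.9 − 20·log₁₀(27.6/2.0) = 80.9 − 22.80 = 58.10 dB.
Σ 10^(L/10) = 2.714e+07 → L_total = 10·log₁₀(2.714e+07) = 74.34 dB.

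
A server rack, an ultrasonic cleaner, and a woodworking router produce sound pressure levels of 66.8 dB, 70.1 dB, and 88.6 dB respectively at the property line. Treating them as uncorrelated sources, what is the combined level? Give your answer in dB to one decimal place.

88.7 dB

Incoherent sources combine by intensity addition: L_total = 10·log₁₀(Σ 10^(L_i/10)).
Σ 10^(L/10) = 10^(66.8/10) + 10^(70.1/10) + 10^(88.6/10) = 7.395e+08.
L_total = 10·log₁₀(7.395e+08) = 88.69 dB.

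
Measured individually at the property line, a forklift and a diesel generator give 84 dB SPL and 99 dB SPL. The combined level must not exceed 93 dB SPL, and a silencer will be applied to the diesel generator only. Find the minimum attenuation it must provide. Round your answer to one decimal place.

The untreated sources together contribute 10^(84/10) = 2.512e+08, i.e. 84.00 dB SPL.
To meet 93 dB SPL overall, the treated diesel generator may contribute at most 10^(93/10) − 2.512e+08 = 1.744e+09, i.e. 92.42 dB SPL.
Required insertion loss = 99 − 92.42 = 6.58 dB.

6.6 dB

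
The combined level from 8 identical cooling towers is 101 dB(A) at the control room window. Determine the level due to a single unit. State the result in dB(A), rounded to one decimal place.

8 equal contributions raise the level by 10·log₁₀ 8 = 9.031 dB, so each unit alone gives 101 − 9.031.

92.0 dB(A)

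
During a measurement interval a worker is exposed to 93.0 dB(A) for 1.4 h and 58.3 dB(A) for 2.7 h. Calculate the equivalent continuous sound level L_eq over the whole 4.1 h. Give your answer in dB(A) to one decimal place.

Weight each interval's intensity by its duration and average over T = 4.1 h:
Σ tᵢ·10^(Lᵢ/10) = 1.4·10^(93.0/10) + 2.7·10^(58.3/10) = 2.795e+09.
L_eq = 10·log₁₀(2.795e+09/4.1) = 88.34 dB(A).

88.3 dB(A)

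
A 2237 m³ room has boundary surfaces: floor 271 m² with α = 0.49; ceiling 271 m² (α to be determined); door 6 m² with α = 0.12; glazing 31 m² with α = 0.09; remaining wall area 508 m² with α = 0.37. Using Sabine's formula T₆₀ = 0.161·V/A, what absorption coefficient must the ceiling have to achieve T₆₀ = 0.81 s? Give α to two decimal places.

A = 0.161·V/T₆₀ = 0.161·2237/0.81 = 444.64 m² sabins.
Absorption from the other surfaces = 271·0.49 + 6·0.12 + 31·0.09 + 508·0.37 = 324.26 m², so the ceiling must supply 120.38 m² over 271 m².
α = 120.38/271 = 0.444.

0.44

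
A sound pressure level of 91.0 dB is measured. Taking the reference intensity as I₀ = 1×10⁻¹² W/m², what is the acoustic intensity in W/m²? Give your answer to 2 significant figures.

0.0013 W/m²

L = 10·log₁₀(I/I₀) ⇒ I = I₀·10^(L/10) = 10⁻¹² × 10^9.10.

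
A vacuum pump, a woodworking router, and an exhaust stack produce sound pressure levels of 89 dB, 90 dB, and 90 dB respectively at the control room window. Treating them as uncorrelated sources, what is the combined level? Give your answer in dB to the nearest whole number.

94 dB

For uncorrelated sources the intensities add, so convert each level to linear form, sum, and take 10·log₁₀ of the total.
Σ 10^(L/10) = 10^(89/10) + 10^(90/10) + 10^(90/10) = 2.794e+09.
L_total = 10·log₁₀(2.794e+09) = 94.46 dB.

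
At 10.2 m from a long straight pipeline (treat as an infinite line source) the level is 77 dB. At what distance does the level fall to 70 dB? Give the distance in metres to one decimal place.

51.1 m

Line-source spreading drops the level by 10·log₁₀(r₂/r₁); inverting, r₂/r₁ = 10^(ΔL/10).
r₂ = 10.2·10^((77−70)/10) = 10.2·10^(7.0/10) = 51.12 m.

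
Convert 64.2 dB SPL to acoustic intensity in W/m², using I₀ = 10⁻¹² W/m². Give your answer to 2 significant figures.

2.6e-06 W/m²

I/I₀ = 10^(64.2/10) = 2.63e+06, so I = 2.63e+06 × 10⁻¹² W/m².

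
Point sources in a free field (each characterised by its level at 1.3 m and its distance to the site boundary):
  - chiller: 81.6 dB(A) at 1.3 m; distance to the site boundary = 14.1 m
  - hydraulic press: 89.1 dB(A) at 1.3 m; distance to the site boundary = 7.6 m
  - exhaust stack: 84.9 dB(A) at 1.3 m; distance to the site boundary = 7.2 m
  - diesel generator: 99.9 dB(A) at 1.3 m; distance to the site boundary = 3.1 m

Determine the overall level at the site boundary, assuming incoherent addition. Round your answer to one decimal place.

92.4 dB(A)

First find each source's level at the receiver (point-source: −20·log₁₀(r/r_ref)), then combine on an intensity basis.
chiller: 81.6 − 20·log₁₀(14.1/1.3) = 81.6 − 20.71 = 60.89 dB(A).
hydraulic press: 89.1 − 20·log₁₀(7.6/1.3) = 89.1 − 15.34 = 73.76 dB(A).
exhaust stack: 84.9 − 20·log₁₀(7.2/1.3) = 84.9 − 14.87 = 70.03 dB(A).
diesel generator: 99.9 − 20·log₁₀(3.1/1.3) = 99.9 − 7.55 = 92.35 dB(A).
Σ 10^(L/10) = 1.754e+09 → L_total = 10·log₁₀(1.754e+09) = 92.44 dB(A).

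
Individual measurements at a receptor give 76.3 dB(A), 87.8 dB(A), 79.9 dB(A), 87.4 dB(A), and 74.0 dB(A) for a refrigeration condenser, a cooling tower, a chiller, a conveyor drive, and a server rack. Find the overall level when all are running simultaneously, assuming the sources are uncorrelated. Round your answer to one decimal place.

91.2 dB(A)

For uncorrelated sources the intensities add, so convert each level to linear form, sum, and take 10·log₁₀ of the total.
Σ 10^(L/10) = 10^(76.3/10) + 10^(87.8/10) + 10^(79.9/10) + 10^(87.4/10) + 10^(74.0/10) = 1.318e+09.
L_total = 10·log₁₀(1.318e+09) = 91.20 dB(A).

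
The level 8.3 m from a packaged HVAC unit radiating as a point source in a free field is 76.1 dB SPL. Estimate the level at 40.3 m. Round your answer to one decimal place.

62.4 dB SPL

Spherical spreading from a point source gives a 20·log₁₀(r₂/r₁) drop.
L₂ = 76.1 − 20·log₁₀(40.3/8.3) = 76.1 − 13.725 = 62.38 dB SPL.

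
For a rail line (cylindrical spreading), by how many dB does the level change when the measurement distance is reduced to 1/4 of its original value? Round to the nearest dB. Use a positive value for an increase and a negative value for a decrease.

Line-source spreading: ΔL = −10·log₁₀(r₂/r₁).
ΔL = −10·log₁₀(0.25) = +6.02 dB.

+6 dB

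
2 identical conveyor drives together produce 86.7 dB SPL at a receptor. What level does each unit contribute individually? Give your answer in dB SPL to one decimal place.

For N identical incoherent sources L_total = L₁ + 10·log₁₀ N, so L₁ = 86.7 − 10·log₁₀(2) = 86.7 − 3.010.

83.7 dB SPL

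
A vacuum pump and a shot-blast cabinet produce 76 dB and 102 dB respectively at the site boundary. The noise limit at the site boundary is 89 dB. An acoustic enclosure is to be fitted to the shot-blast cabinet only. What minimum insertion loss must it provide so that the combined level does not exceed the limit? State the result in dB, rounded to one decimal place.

The untreated sources together contribute 10^(76/10) = 3.981e+07, i.e. 76.00 dB.
The limit corresponds to 10^(89/10) = 7.943e+08; subtracting the fixed part leaves 7.545e+08 for the shot-blast cabinet, i.e. 88.78 dB.
Required insertion loss = 102 − 88.78 = 13.22 dB.

13.2 dB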